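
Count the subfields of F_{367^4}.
F_{367^4} has 3 subfields

The subfields of F_{p^n} are exactly the fields F_{p^d} for d | n (each is the fixed field of the unique index-d subgroup of Gal(F_{p^n}/F_p) ≅ Z/nZ). The divisors of n = 4 are {1, 2, 4}, giving 3 subfields: F_{367^1}, F_{367^2}, F_{367^4}.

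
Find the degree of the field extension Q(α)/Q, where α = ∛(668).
[Q(α):Q] = 3

The minimal polynomial of α is x^3 - 668, irreducible over Q since 668 is not a perfect cube (so x^3 - 668 has no rational root). Hence [Q(α):Q] = deg(m_α) = 3.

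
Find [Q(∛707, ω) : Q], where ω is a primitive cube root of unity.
[Q(∛707, ω) : Q] = 6

[Q(∛707):Q] = 3 (min poly x^3 - 707, irreducible since 707 is not a perfect cube). [Q(ω):Q] = 2 (min poly x^2 + x + 1). Since Q(∛707) ⊂ R and ω ∉ R, we have ω ∉ Q(∛707), so x^2 + x + 1 remains irreducible over Q(∛707) and [Q(∛707, ω) : Q(∛707)] = 2. By the tower law, [Q(∛707, ω) : Q] = 3 · 2 = 6. (In fact Q(∛707, ω) is the splitting field of x^3 - 707 over Q.)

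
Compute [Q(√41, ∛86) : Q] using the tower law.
[Q(√41, ∛86) : Q] = 6

Let L = Q(√41, ∛86). Since Q(√41) ⊂ L and [Q(√41):Q] = 2, the tower law gives 2 | [L:Q]. Likewise Q(∛86) ⊂ L with [Q(∛86):Q] = 3 (because 86 is not a perfect cube), so 3 | [L:Q]. As gcd(2,3) = 1, [L:Q] is divisible by 6. Conversely L is generated over Q by √41 and ∛86, so [L:Q] ≤ 2·3 = 6. Therefore [Q(√41, ∛86) : Q] = 6.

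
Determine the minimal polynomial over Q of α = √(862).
m_α(x) = x^2 - 862

α satisfies α^2 - 862 = 0, so x^2 - 862 annihilates α. Since d = 862 is squarefree and ≠ 1, it is not a perfect square in Q, so x^2 - 862 has no rational root and is therefore irreducible over Q (a degree-2 polynomial over a field is irreducible iff it has no root). Hence m_α(x) = x^2 - 862.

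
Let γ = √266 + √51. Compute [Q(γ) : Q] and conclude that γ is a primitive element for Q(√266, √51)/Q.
[Q(γ) : Q] = 4 (equivalently, Q(γ) = Q(√266, √51))

Obviously Q(γ) ⊆ Q(√266, √51), and [Q(√266, √51):Q] = 4 (since 266, 51 are distinct squarefree integers > 1 with 13566 not a perfect square). To show equality we compute the minimal polynomial of γ. From γ = √266 + √51: γ^2 = 266 + 2√(13566) + 51 = 317 + 2√(13566), so γ^2 - 317 = 2√(13566); squaring, (γ^2 - 317)^2 = 4·13566, i.e. γ^4 - 634γ^2 + 100489 - 54264 = 0, i.e. γ^4 - 634γ^2 + 46225 = 0. So γ is a root of x^4 - 634x^2 + 46225. This polynomial is irreducible over Q: it has no rational root (each ±√266 ± √51 is irrational), and any factorization into two quadratics over Q would force √(13566) ∈ Q (pairing opposite roots) or √266, √51 ∈ Q (other pairings), all impossible. Hence [Q(γ):Q] = 4 = [Q(√266, √51):Q], so Q(γ) = Q(√266, √51).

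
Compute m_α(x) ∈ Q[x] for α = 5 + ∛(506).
m_α(x) = x^3 - 15x^2 + 75x - 631

Set β = α - 5 = ∛(506), so β^3 = 506. Then (α - 5)^3 - 506 = 0, i.e. α is a root of g(x) = (x - 5)^3 - 506 = x^3 - 15x^2 + 75x - 631. Since g(x) = h(x - 5) where h(x) = x^3 - 506, and h is irreducible over Q (because 506 is not a perfect cube, so h has no rational root, and a monic cubic with no rational root is irreducible), g is also irreducible (irreducibility is preserved under the substitution x → x - 5). Hence m_α(x) = x^3 - 15x^2 + 75x - 631.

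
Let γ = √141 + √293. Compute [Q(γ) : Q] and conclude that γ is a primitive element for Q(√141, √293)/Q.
[Q(γ) : Q] = 4 (equivalently, Q(γ) = Q(√141, √293))

Obviously Q(γ) ⊆ Q(√141, √293), and [Q(√141, √293):Q] = 4 (since 141, 293 are distinct squarefree integers > 1 with 41313 not a perfect square). To show equality we compute the minimal polynomial of γ. From γ = √141 + √293: γ^2 = 141 + 2√(41313) + 293 = 434 + 2√(41313), so γ^2 - 434 = 2√(41313); squaring, (γ^2 - 434)^2 = 4·41313, i.e. γ^4 - 868γ^2 + 188356 - 165252 = 0, i.e. γ^4 - 868γ^2 + 23104 = 0. So γ is a root of x^4 - 868x^2 + 23104. This polynomial is irreducible over Q: it has no rational root (each ±√141 ± √293 is irrational), and any factorization into two quadratics over Q would force √(41313) ∈ Q (pairing opposite roots) or √141, √293 ∈ Q (other pairings), all impossible. Hence [Q(γ):Q] = 4 = [Q(√141, √293):Q], so Q(γ) = Q(√141, √293).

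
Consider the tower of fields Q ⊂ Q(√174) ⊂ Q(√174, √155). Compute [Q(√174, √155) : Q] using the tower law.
[Q(√174, √155) : Q] = 4

[Q(√174):Q] = 2 (min poly x^2 - 174, irreducible since 174 is squarefree > 1). For the top step, suppose √155 ∈ Q(√174), say √155 = c + d√174 with c, d ∈ Q. Squaring: 155 = c^2 + 174d^2 + 2cd√174. Since √174 ∉ Q this forces 2cd = 0. If d = 0 then √155 = c ∈ Q, contradicting 155 squarefree > 1. If c = 0 then 155 = 174d^2, so 174·155 = (174d)^2 is a perfect square in Q — but 174·155 = 26970 is not a perfect square (since 174 and 155 are distinct squarefree integers). Contradiction. Hence √155 ∉ Q(√174), so x^2 - 155 stays irreducible over Q(√174) and [Q(√174, √155) : Q(√174)] = 2. By the tower law, [Q(√174, √155) : Q] = 2 · 2 = 4.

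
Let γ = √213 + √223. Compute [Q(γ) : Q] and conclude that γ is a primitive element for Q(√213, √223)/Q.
[Q(γ) : Q] = 4 (equivalently, Q(γ) = Q(√213, √223))

Obviously Q(γ) ⊆ Q(√213, √223), and [Q(√213, √223):Q] = 4 (since 213, 223 are distinct squarefree integers > 1 with 47499 not a perfect square). To show equality we compute the minimal polynomial of γ. From γ = √213 + √223: γ^2 = 213 + 2√(47499) + 223 = 436 + 2√(47499), so γ^2 - 436 = 2√(47499); squaring, (γ^2 - 436)^2 = 4·47499, i.e. γ^4 - 872γ^2 + 190096 - 189996 = 0, i.e. γ^4 - 872γ^2 + 100 = 0. So γ is a root of x^4 - 872x^2 + 100. This polynomial is irreducible over Q: it has no rational root (each ±√213 ± √223 is irrational), and any factorization into two quadratics over Q would force √(47499) ∈ Q (pairing opposite roots) or √213, √223 ∈ Q (other pairings), all impossible. Hence [Q(γ):Q] = 4 = [Q(√213, √223):Q], so Q(γ) = Q(√213, √223).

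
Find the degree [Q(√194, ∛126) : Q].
[Q(√194, ∛126) : Q] = 6

Let L = Q(√194, ∛126). Since Q(√194) ⊂ L and [Q(√194):Q] = 2, the tower law gives 2 | [L:Q]. Likewise Q(∛126) ⊂ L with [Q(∛126):Q] = 3 (because 126 is not a perfect cube), so 3 | [L:Q]. As gcd(2,3) = 1, [L:Q] is divisible by 6. Conversely L is generated over Q by √194 and ∛126, so [L:Q] ≤ 2·3 = 6. Therefore [Q(√194, ∛126) : Q] = 6.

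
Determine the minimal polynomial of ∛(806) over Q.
m_α(x) = x^3 - 806

α satisfies α^3 = 806, so x^3 - 806 annihilates α. By the rational root test, a rational root p/q (in lowest terms) of x^3 - 806 would satisfy p^3 = 806 q^3, forcing q = 1 and p^3 = 806; but 806 is not a perfect cube, contradiction. A monic cubic over Q with no rational root is irreducible (any nontrivial factorization would include a linear factor). Hence x^3 - 806 is the minimal polynomial of α, and in particular [Q(α):Q] = 3.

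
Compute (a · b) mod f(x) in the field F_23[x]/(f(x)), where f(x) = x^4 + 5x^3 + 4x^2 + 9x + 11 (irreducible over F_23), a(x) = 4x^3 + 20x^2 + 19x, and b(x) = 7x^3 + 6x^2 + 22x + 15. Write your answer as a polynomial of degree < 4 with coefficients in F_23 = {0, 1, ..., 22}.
a · b ≡ 20x^3 + 11x^2 + 6x + 20 (mod f(x))

Multiply in F_23[x]: a(x)·b(x) = (4x^3 + 20x^2 + 19x)·(7x^3 + 6x^2 + 22x + 15) = 5x^6 + 3x^5 + 19x^4 + 16x^3 + 5x^2 + 9x. This has degree ≥ 4, so divide by f(x) over F_23: 5x^6 + 3x^5 + 19x^4 + 16x^3 + 5x^2 + 9x = (5x^2 + x + 17)·(x^4 + 5x^3 + 4x^2 + 9x + 11) + (20x^3 + 11x^2 + 6x + 20). Hence a·b ≡ 20x^3 + 11x^2 + 6x + 20 (mod f). (F_23[x]/(f) is a field with 23^4 = 279841 elements since f is irreducible of degree 4.)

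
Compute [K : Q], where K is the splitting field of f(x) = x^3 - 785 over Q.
[K : Q] = 6

The roots of x^3 - 785 are ∛785, ω∛785, ω^2∛785 where ω = e^(2πi/3) is a primitive cube root of unity, so K = Q(∛785, ω). Now [Q(∛785):Q] = 3 (since 785 is not a perfect cube, x^3 - 785 is irreducible) and [Q(ω):Q] = 2. Both 2 and 3 divide [K:Q], and [K:Q] ≤ 3·2 = 6, so [K:Q] = 6. (Equivalently: Q(∛785) ⊂ R but ω ∉ R, so [K : Q(∛785)] = 2.)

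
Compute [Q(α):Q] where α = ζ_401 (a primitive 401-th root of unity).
[Q(α):Q] = 400

The minimal polynomial of ζ_401 over Q is the 401-th cyclotomic polynomial Φ_401(x), which is irreducible over Q and has degree φ(401) = 400. Hence [Q(α):Q] = φ(401) = 400.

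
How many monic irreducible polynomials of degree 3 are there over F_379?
There are 18146520 monic irreducible polynomials of degree 3 over F_379

Each element of F_{379^3} that lies in no proper subfield is a root of exactly one monic irreducible of degree 3 over F_379, and each such polynomial has 3 distinct roots in F_{379^3}. By Möbius inversion the count is N_379(3) = (1/3) Σ_{d|3} μ(3/d) · 379^d = (1/3)(μ(3)·379^1 + μ(1)·379^3) = 54439560/3 = 18146520.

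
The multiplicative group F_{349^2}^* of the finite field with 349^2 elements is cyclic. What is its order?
|F_{349^2}^*| = 121800

F_{349^2} has 349^2 = 121801 elements; its multiplicative group consists of all nonzero elements, so |F_{349^2}^*| = 121801 - 1 = 121800. (It is cyclic since any finite subgroup of the multiplicative group of a field is cyclic.)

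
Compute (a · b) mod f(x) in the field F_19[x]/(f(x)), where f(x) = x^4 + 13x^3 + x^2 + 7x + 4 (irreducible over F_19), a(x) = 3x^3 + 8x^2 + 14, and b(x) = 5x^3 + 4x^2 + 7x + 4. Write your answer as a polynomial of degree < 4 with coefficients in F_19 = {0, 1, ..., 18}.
a · b ≡ 6x^3 + 6x^2 + 7x + 11 (mod f(x))

Multiply in F_19[x]: a(x)·b(x) = (3x^3 + 8x^2 + 14)·(5x^3 + 4x^2 + 7x + 4) = 15x^6 + 14x^5 + 15x^4 + 5x^3 + 12x^2 + 3x + 18. This has degree ≥ 4, so divide by f(x) over F_19: 15x^6 + 14x^5 + 15x^4 + 5x^3 + 12x^2 + 3x + 18 = (15x^2 + 9x + 16)·(x^4 + 13x^3 + x^2 + 7x + 4) + (6x^3 + 6x^2 + 7x + 11). Hence a·b ≡ 6x^3 + 6x^2 + 7x + 11 (mod f). (F_19[x]/(f) is a field with 19^4 = 130321 elements since f is irreducible of degree 4.)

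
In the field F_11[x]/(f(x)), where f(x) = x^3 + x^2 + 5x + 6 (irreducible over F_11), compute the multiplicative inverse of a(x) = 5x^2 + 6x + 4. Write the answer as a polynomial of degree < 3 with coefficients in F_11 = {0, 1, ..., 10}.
a(x)^(-1) ≡ 9x^2 + 9x + 7 (mod f(x))

Since f is irreducible over F_11, F_11[x]/(f) is a field and a(x) ≠ 0 has an inverse. Apply the extended Euclidean algorithm to f(x) and a(x) in F_11[x]: f(x) = (9x + 7)·a(x) + (4x);  a(x) = (4x + 7)·(4x) + (4). The last nonzero remainder is the constant 4 = gcd(f, a) in F_11. Back-substituting through the division chain expresses 4 = s(x)·a(x) + t(x)·f(x) with s(x) ≡ 3x^2 + 3x + 6 (mod f), so (3x^2 + 3x + 6)·a(x) ≡ 4 (mod f). Multiplying by 4^(-1) ≡ 3 in F_11 gives a(x)^(-1) ≡ 3·(3x^2 + 3x + 6) ≡ 9x^2 + 9x + 7 (mod f). Check: (5x^2 + 6x + 4)·(9x^2 + 9x + 7) = x^4 + 4x^2 + x + 6 ≡ 1 (mod x^3 + x^2 + 5x + 6).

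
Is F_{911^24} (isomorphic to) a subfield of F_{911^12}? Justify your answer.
No: F_{911^24} is not a subfield of F_{911^12}

F_{p^m} embeds in F_{p^n} iff m | n. Here 24 ∤ 12 (since 12 = 0·24 + 12 with remainder 12 ≠ 0), so F_{911^24} is not a subfield of F_{911^12}. Equivalently: if it were, the tower law would give 24 = [F_{911^24}:F_911] dividing [F_{911^12}:F_911] = 12, contradiction.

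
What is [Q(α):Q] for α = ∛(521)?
[Q(α):Q] = 3

The minimal polynomial of α is x^3 - 521, irreducible over Q since 521 is not a perfect cube (so x^3 - 521 has no rational root). Hence [Q(α):Q] = deg(m_α) = 3.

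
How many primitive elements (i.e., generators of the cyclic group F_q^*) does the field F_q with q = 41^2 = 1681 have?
There are φ(1680) = 384 primitive elements

F_q^* is cyclic of order q - 1 = 1680. A cyclic group of order m has exactly φ(m) generators. Here m = 1680 = 2^4 · 3 · 5 · 7, so the number of primitive elements is φ(1680) = 384.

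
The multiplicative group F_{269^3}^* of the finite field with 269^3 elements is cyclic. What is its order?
|F_{269^3}^*| = 19465108

F_{269^3} has 269^3 = 19465109 elements; its multiplicative group consists of all nonzero elements, so |F_{269^3}^*| = 19465109 - 1 = 19465108. (It is cyclic since any finite subgroup of the multiplicative group of a field is cyclic.)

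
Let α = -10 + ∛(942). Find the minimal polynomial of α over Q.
m_α(x) = x^3 + 30x^2 + 300x + 58

Set β = α + 10 = ∛(942), so β^3 = 942. Then (α + 10)^3 - 942 = 0, i.e. α is a root of g(x) = (x + 10)^3 - 942 = x^3 + 30x^2 + 300x + 58. Since g(x) = h(x + 10) where h(x) = x^3 - 942, and h is irreducible over Q (because 942 is not a perfect cube, so h has no rational root, and a monic cubic with no rational root is irreducible), g is also irreducible (irreducibility is preserved under the substitution x → x + 10). Hence m_α(x) = x^3 + 30x^2 + 300x + 58.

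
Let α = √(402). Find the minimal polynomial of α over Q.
m_α(x) = x^2 - 402

α satisfies α^2 - 402 = 0, so x^2 - 402 annihilates α. Since d = 402 is squarefree and ≠ 1, it is not a perfect square in Q, so x^2 - 402 has no rational root and is therefore irreducible over Q (a degree-2 polynomial over a field is irreducible iff it has no root). Hence m_α(x) = x^2 - 402.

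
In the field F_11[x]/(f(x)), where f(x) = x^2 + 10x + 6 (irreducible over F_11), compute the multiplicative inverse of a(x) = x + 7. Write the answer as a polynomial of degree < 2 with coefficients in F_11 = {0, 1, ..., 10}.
a(x)^(-1) ≡ 3x + 9 (mod f(x))

Since f is irreducible over F_11, F_11[x]/(f) is a field and a(x) ≠ 0 has an inverse. Apply the extended Euclidean algorithm to f(x) and a(x) in F_11[x]: f(x) = (x + 3)·a(x) + (7). The last nonzero remainder is the constant 7 = gcd(f, a) in F_11. Back-substituting through the division chain expresses 7 = s(x)·a(x) + t(x)·f(x) with s(x) ≡ 10x + 8 (mod f), so (10x + 8)·a(x) ≡ 7 (mod f). Multiplying by 7^(-1) ≡ 8 in F_11 gives a(x)^(-1) ≡ 8·(10x + 8) ≡ 3x + 9 (mod f). Check: (x + 7)·(3x + 9) = 3x^2 + 8x + 8 ≡ 1 (mod x^2 + 10x + 6).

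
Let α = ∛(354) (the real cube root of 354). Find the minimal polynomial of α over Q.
m_α(x) = x^3 - 354

α satisfies α^3 = 354, so x^3 - 354 annihilates α. By the rational root test, a rational root p/q (in lowest terms) of x^3 - 354 would satisfy p^3 = 354 q^3, forcing q = 1 and p^3 = 354; but 354 is not a perfect cube, contradiction. A monic cubic over Q with no rational root is irreducible (any nontrivial factorization would include a linear factor). Hence x^3 - 354 is the minimal polynomial of α, and in particular [Q(α):Q] = 3.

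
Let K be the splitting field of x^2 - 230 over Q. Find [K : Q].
[K : Q] = 2

f(x) = x^2 - 230 factors as (x - √230)(x + √230). The splitting field is K = Q(√230). Since 230 is squarefree and > 1, it is not a perfect square, so x^2 - 230 is irreducible over Q and [Q(√230) : Q] = 2. Hence [K : Q] = 2.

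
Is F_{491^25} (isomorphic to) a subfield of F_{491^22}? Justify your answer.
No: F_{491^25} is not a subfield of F_{491^22}

F_{p^m} embeds in F_{p^n} iff m | n. Here 25 ∤ 22 (since 22 = 0·25 + 22 with remainder 22 ≠ 0), so F_{491^25} is not a subfield of F_{491^22}. Equivalently: if it were, the tower law would give 25 = [F_{491^25}:F_491] dividing [F_{491^22}:F_491] = 22, contradiction.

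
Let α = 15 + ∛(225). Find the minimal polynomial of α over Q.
m_α(x) = x^3 - 45x^2 + 675x - 3600

Set β = α - 15 = ∛(225), so β^3 = 225. Then (α - 15)^3 - 225 = 0, i.e. α is a root of g(x) = (x - 15)^3 - 225 = x^3 - 45x^2 + 675x - 3600. Since g(x) = h(x - 15) where h(x) = x^3 - 225, and h is irreducible over Q (because 225 is not a perfect cube, so h has no rational root, and a monic cubic with no rational root is irreducible), g is also irreducible (irreducibility is preserved under the substitution x → x - 15). Hence m_α(x) = x^3 - 45x^2 + 675x - 3600.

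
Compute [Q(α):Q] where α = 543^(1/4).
[Q(α):Q] = 4

α is a root of x^4 - 543. By Eisenstein's criterion at the prime p = 3 (which divides the constant term 543 but p^2 = 9 does not, since 543 is squarefree), x^4 - 543 is irreducible over Q. Hence [Q(α):Q] = 4.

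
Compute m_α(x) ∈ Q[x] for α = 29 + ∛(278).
m_α(x) = x^3 - 87x^2 + 2523x - 24667

Set β = α - 29 = ∛(278), so β^3 = 278. Then (α - 29)^3 - 278 = 0, i.e. α is a root of g(x) = (x - 29)^3 - 278 = x^3 - 87x^2 + 2523x - 24667. Since g(x) = h(x - 29) where h(x) = x^3 - 278, and h is irreducible over Q (because 278 is not a perfect cube, so h has no rational root, and a monic cubic with no rational root is irreducible), g is also irreducible (irreducibility is preserved under the substitution x → x - 29). Hence m_α(x) = x^3 - 87x^2 + 2523x - 24667.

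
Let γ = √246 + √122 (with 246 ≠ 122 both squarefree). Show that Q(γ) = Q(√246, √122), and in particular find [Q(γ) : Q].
[Q(γ) : Q] = 4 (equivalently, Q(γ) = Q(√246, √122))

Obviously Q(γ) ⊆ Q(√246, √122), and [Q(√246, √122):Q] = 4 (since 246, 122 are distinct squarefree integers > 1 with 30012 not a perfect square). To show equality we compute the minimal polynomial of γ. From γ = √246 + √122: γ^2 = 246 + 2√(30012) + 122 = 368 + 2√(30012), so γ^2 - 368 = 2√(30012); squaring, (γ^2 - 368)^2 = 4·30012, i.e. γ^4 - 736γ^2 + 135424 - 120048 = 0, i.e. γ^4 - 736γ^2 + 15376 = 0. So γ is a root of x^4 - 736x^2 + 15376. This polynomial is irreducible over Q: it has no rational root (each ±√246 ± √122 is irrational), and any factorization into two quadratics over Q would force √(30012) ∈ Q (pairing opposite roots) or √246, √122 ∈ Q (other pairings), all impossible. Hence [Q(γ):Q] = 4 = [Q(√246, √122):Q], so Q(γ) = Q(√246, √122).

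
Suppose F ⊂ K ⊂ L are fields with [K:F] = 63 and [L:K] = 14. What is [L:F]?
[L:F] = 882

The tower law says that for any tower of field extensions F ⊂ K ⊂ L with finite degrees, [L:F] = [L:K] · [K:F]. Here this gives [L:F] = 14 · 63 = 882.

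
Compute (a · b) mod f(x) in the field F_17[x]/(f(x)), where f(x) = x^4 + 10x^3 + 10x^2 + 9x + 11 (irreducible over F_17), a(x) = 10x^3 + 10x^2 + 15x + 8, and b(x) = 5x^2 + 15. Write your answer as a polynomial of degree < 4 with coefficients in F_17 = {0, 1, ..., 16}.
a · b ≡ 9x^3 + 7x^2 + 2x + 4 (mod f(x))

Multiply in F_17[x]: a(x)·b(x) = (10x^3 + 10x^2 + 15x + 8)·(5x^2 + 15) = 16x^5 + 16x^4 + 4x^3 + 3x^2 + 4x + 1. This has degree ≥ 4, so divide by f(x) over F_17: 16x^5 + 16x^4 + 4x^3 + 3x^2 + 4x + 1 = (16x + 9)·(x^4 + 10x^3 + 10x^2 + 9x + 11) + (9x^3 + 7x^2 + 2x + 4). Hence a·b ≡ 9x^3 + 7x^2 + 2x + 4 (mod f). (F_17[x]/(f) is a field with 17^4 = 83521 elements since f is irreducible of degree 4.)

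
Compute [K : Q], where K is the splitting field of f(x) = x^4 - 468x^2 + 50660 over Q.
[K : Q] = 4

Solving the quadratic in x^2: x^2 = (468 ± √(468^2 - 4·50660))/2 = (468 ± √16384)/2 = (468 ± 128)/2, giving x^2 = 298 or x^2 = 170. So f(x) = (x^2 - 298)(x^2 - 170) and the roots of f are ±√298, ±√170. Hence the splitting field is K = Q(√298, √170). Since 298 and 170 are distinct squarefree integers > 1, their product 50660 is not a perfect square, so √170 ∉ Q(√298). By the tower law [K:Q] = [Q(√298,√170):Q(√298)] · [Q(√298):Q] = 2 · 2 = 4.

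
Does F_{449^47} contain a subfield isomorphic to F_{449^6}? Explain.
No: F_{449^6} is not a subfield of F_{449^47}

F_{p^m} embeds in F_{p^n} iff m | n. Here 6 ∤ 47 (since 47 = 7·6 + 5 with remainder 5 ≠ 0), so F_{449^6} is not a subfield of F_{449^47}. Equivalently: if it were, the tower law would give 6 = [F_{449^6}:F_449] dividing [F_{449^47}:F_449] = 47, contradiction.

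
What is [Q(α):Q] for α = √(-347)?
[Q(α):Q] = 2

[Q(α):Q] equals the degree of the minimal polynomial of α. Here α^2 = -347 and x^2 + 347 is irreducible (d = -347 is squarefree, ≠ 1, hence not a square), so deg(m_α) = 2. Thus [Q(α):Q] = 2.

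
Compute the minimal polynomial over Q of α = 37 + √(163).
m_α(x) = x^2 - 74x + 1206

From α - 37 = √(163), squaring gives (α - 37)^2 = 163, i.e. α^2 - 74α + 1369 = 163, so α^2 - 74α + 1206 = 0. The discriminant of x^2 - 74x + 1206 is (-74)^2 - 4·(1206) = 5476 - 4824 = 652, and 4·(163) is not a perfect square in Q since 163 is squarefree and ≠ 1. Hence x^2 - 74x + 1206 is irreducible over Q and is the minimal polynomial of α.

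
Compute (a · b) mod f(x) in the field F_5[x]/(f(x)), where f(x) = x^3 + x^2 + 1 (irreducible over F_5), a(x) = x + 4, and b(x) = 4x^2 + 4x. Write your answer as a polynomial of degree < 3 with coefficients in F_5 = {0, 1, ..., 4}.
a · b ≡ x^2 + x + 1 (mod f(x))

Multiply in F_5[x]: a(x)·b(x) = (x + 4)·(4x^2 + 4x) = 4x^3 + x. This has degree ≥ 3, so divide by f(x) over F_5: 4x^3 + x = (4)·(x^3 + x^2 + 1) + (x^2 + x + 1). Hence a·b ≡ x^2 + x + 1 (mod f). (F_5[x]/(f) is a field with 5^3 = 125 elements since f is irreducible of degree 3.)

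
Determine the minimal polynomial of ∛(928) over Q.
m_α(x) = x^3 - 928

α satisfies α^3 = 928, so x^3 - 928 annihilates α. By the rational root test, a rational root p/q (in lowest terms) of x^3 - 928 would satisfy p^3 = 928 q^3, forcing q = 1 and p^3 = 928; but 928 is not a perfect cube, contradiction. A monic cubic over Q with no rational root is irreducible (any nontrivial factorization would include a linear factor). Hence x^3 - 928 is the minimal polynomial of α, and in particular [Q(α):Q] = 3.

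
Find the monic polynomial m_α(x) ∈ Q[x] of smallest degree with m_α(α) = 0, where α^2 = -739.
m_α(x) = x^2 + 739

α satisfies α^2 + 739 = 0, so x^2 + 739 annihilates α. Since d = -739 is squarefree and ≠ 1, it is not a perfect square in Q, so x^2 + 739 has no rational root and is therefore irreducible over Q (a degree-2 polynomial over a field is irreducible iff it has no root). Hence m_α(x) = x^2 + 739.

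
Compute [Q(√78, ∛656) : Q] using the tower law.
[Q(√78, ∛656) : Q] = 6

Let L = Q(√78, ∛656). Since Q(√78) ⊂ L and [Q(√78):Q] = 2, the tower law gives 2 | [L:Q]. Likewise Q(∛656) ⊂ L with [Q(∛656):Q] = 3 (because 656 is not a perfect cube), so 3 | [L:Q]. As gcd(2,3) = 1, [L:Q] is divisible by 6. Conversely L is generated over Q by √78 and ∛656, so [L:Q] ≤ 2·3 = 6. Therefore [Q(√78, ∛656) : Q] = 6.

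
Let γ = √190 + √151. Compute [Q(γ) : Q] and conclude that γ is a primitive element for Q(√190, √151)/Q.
[Q(γ) : Q] = 4 (equivalently, Q(γ) = Q(√190, √151))

Obviously Q(γ) ⊆ Q(√190, √151), and [Q(√190, √151):Q] = 4 (since 190, 151 are distinct squarefree integers > 1 with 28690 not a perfect square). To show equality we compute the minimal polynomial of γ. From γ = √190 + √151: γ^2 = 190 + 2√(28690) + 151 = 341 + 2√(28690), so γ^2 - 341 = 2√(28690); squaring, (γ^2 - 341)^2 = 4·28690, i.e. γ^4 - 682γ^2 + 116281 - 114760 = 0, i.e. γ^4 - 682γ^2 + 1521 = 0. So γ is a root of x^4 - 682x^2 + 1521. This polynomial is irreducible over Q: it has no rational root (each ±√190 ± √151 is irrational), and any factorization into two quadratics over Q would force √(28690) ∈ Q (pairing opposite roots) or √190, √151 ∈ Q (other pairings), all impossible. Hence [Q(γ):Q] = 4 = [Q(√190, √151):Q], so Q(γ) = Q(√190, √151).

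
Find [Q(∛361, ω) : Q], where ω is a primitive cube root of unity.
[Q(∛361, ω) : Q] = 6

[Q(∛361):Q] = 3 (min poly x^3 - 361, irreducible since 361 is not a perfect cube). [Q(ω):Q] = 2 (min poly x^2 + x + 1). Since Q(∛361) ⊂ R and ω ∉ R, we have ω ∉ Q(∛361), so x^2 + x + 1 remains irreducible over Q(∛361) and [Q(∛361, ω) : Q(∛361)] = 2. By the tower law, [Q(∛361, ω) : Q] = 3 · 2 = 6. (In fact Q(∛361, ω) is the splitting field of x^3 - 361 over Q.)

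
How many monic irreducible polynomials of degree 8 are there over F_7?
There are 720300 monic irreducible polynomials of degree 8 over F_7

Each element of F_{7^8} that lies in no proper subfield is a root of exactly one monic irreducible of degree 8 over F_7, and each such polynomial has 8 distinct roots in F_{7^8}. By Möbius inversion the count is N_7(8) = (1/8) Σ_{d|8} μ(8/d) · 7^d = (1/8)(μ(8)·7^1 + μ(4)·7^2 + μ(2)·7^4 + μ(1)·7^8) = 5762400/8 = 720300.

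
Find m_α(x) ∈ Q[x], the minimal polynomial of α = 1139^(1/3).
m_α(x) = x^3 - 1139

α satisfies α^3 = 1139, so x^3 - 1139 annihilates α. By the rational root test, a rational root p/q (in lowest terms) of x^3 - 1139 would satisfy p^3 = 1139 q^3, forcing q = 1 and p^3 = 1139; but 1139 is not a perfect cube, contradiction. A monic cubic over Q with no rational root is irreducible (any nontrivial factorization would include a linear factor). Hence x^3 - 1139 is the minimal polynomial of α, and in particular [Q(α):Q] = 3.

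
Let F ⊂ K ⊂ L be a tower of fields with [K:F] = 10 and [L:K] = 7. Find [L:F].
[L:F] = 70

The tower law says that for any tower of field extensions F ⊂ K ⊂ L with finite degrees, [L:F] = [L:K] · [K:F]. Here this gives [L:F] = 7 · 10 = 70.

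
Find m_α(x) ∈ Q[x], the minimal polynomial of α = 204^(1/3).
m_α(x) = x^3 - 204

α satisfies α^3 = 204, so x^3 - 204 annihilates α. By the rational root test, a rational root p/q (in lowest terms) of x^3 - 204 would satisfy p^3 = 204 q^3, forcing q = 1 and p^3 = 204; but 204 is not a perfect cube, contradiction. A monic cubic over Q with no rational root is irreducible (any nontrivial factorization would include a linear factor). Hence x^3 - 204 is the minimal polynomial of α, and in particular [Q(α):Q] = 3.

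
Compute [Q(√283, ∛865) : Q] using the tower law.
[Q(√283, ∛865) : Q] = 6

Let L = Q(√283, ∛865). Since Q(√283) ⊂ L and [Q(√283):Q] = 2, the tower law gives 2 | [L:Q]. Likewise Q(∛865) ⊂ L with [Q(∛865):Q] = 3 (because 865 is not a perfect cube), so 3 | [L:Q]. As gcd(2,3) = 1, [L:Q] is divisible by 6. Conversely L is generated over Q by √283 and ∛865, so [L:Q] ≤ 2·3 = 6. Therefore [Q(√283, ∛865) : Q] = 6.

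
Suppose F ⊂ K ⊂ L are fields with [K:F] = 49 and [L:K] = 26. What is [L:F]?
[L:F] = 1274

The tower law says that for any tower of field extensions F ⊂ K ⊂ L with finite degrees, [L:F] = [L:K] · [K:F]. Here this gives [L:F] = 26 · 49 = 1274.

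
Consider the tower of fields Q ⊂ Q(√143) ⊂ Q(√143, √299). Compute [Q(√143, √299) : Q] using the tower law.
[Q(√143, √299) : Q] = 4

[Q(√143):Q] = 2 (min poly x^2 - 143, irreducible since 143 is squarefree > 1). For the top step, suppose √299 ∈ Q(√143), say √299 = c + d√143 with c, d ∈ Q. Squaring: 299 = c^2 + 143d^2 + 2cd√143. Since √143 ∉ Q this forces 2cd = 0. If d = 0 then √299 = c ∈ Q, contradicting 299 squarefree > 1. If c = 0 then 299 = 143d^2, so 143·299 = (143d)^2 is a perfect square in Q — but 143·299 = 42757 is not a perfect square (since 143 and 299 are distinct squarefree integers). Contradiction. Hence √299 ∉ Q(√143), so x^2 - 299 stays irreducible over Q(√143) and [Q(√143, √299) : Q(√143)] = 2. By the tower law, [Q(√143, √299) : Q] = 2 · 2 = 4.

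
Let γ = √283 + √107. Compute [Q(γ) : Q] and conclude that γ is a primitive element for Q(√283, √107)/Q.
[Q(γ) : Q] = 4 (equivalently, Q(γ) = Q(√283, √107))

Obviously Q(γ) ⊆ Q(√283, √107), and [Q(√283, √107):Q] = 4 (since 283, 107 are distinct squarefree integers > 1 with 30281 not a perfect square). To show equality we compute the minimal polynomial of γ. From γ = √283 + √107: γ^2 = 283 + 2√(30281) + 107 = 390 + 2√(30281), so γ^2 - 390 = 2√(30281); squaring, (γ^2 - 390)^2 = 4·30281, i.e. γ^4 - 780γ^2 + 152100 - 121124 = 0, i.e. γ^4 - 780γ^2 + 30976 = 0. So γ is a root of x^4 - 780x^2 + 30976. This polynomial is irreducible over Q: it has no rational root (each ±√283 ± √107 is irrational), and any factorization into two quadratics over Q would force √(30281) ∈ Q (pairing opposite roots) or √283, √107 ∈ Q (other pairings), all impossible. Hence [Q(γ):Q] = 4 = [Q(√283, √107):Q], so Q(γ) = Q(√283, √107).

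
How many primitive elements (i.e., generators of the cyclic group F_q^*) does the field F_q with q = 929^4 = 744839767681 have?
There are φ(744839767680) = 185588121600 primitive elements

F_q^* is cyclic of order q - 1 = 744839767680. A cyclic group of order m has exactly φ(m) generators. Here m = 744839767680 = 2^7 · 3 · 5 · 29 · 31 · 431521, so the number of primitive elements is φ(744839767680) = 185588121600.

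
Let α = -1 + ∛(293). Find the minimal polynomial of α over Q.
m_α(x) = x^3 + 3x^2 + 3x - 292

Set β = α + 1 = ∛(293), so β^3 = 293. Then (α + 1)^3 - 293 = 0, i.e. α is a root of g(x) = (x + 1)^3 - 293 = x^3 + 3x^2 + 3x - 292. Since g(x) = h(x + 1) where h(x) = x^3 - 293, and h is irreducible over Q (because 293 is not a perfect cube, so h has no rational root, and a monic cubic with no rational root is irreducible), g is also irreducible (irreducibility is preserved under the substitution x → x + 1). Hence m_α(x) = x^3 + 3x^2 + 3x - 292.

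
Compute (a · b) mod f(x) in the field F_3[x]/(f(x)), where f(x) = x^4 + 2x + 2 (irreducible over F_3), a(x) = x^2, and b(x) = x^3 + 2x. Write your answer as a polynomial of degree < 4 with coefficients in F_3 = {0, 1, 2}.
a · b ≡ 2x^3 + x^2 + x (mod f(x))

Multiply in F_3[x]: a(x)·b(x) = (x^2)·(x^3 + 2x) = x^5 + 2x^3. This has degree ≥ 4, so divide by f(x) over F_3: x^5 + 2x^3 = (x)·(x^4 + 2x + 2) + (2x^3 + x^2 + x). Hence a·b ≡ 2x^3 + x^2 + x (mod f). (F_3[x]/(f) is a field with 3^4 = 81 elements since f is irreducible of degree 4.)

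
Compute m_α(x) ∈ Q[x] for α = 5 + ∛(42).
m_α(x) = x^3 - 15x^2 + 75x - 167

Set β = α - 5 = ∛(42), so β^3 = 42. Then (α - 5)^3 - 42 = 0, i.e. α is a root of g(x) = (x - 5)^3 - 42 = x^3 - 15x^2 + 75x - 167. Since g(x) = h(x - 5) where h(x) = x^3 - 42, and h is irreducible over Q (because 42 is not a perfect cube, so h has no rational root, and a monic cubic with no rational root is irreducible), g is also irreducible (irreducibility is preserved under the substitution x → x - 5). Hence m_α(x) = x^3 - 15x^2 + 75x - 167.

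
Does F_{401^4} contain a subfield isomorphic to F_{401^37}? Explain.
No: F_{401^37} is not a subfield of F_{401^4}

F_{p^m} embeds in F_{p^n} iff m | n. Here 37 ∤ 4 (since 4 = 0·37 + 4 with remainder 4 ≠ 0), so F_{401^37} is not a subfield of F_{401^4}. Equivalently: if it were, the tower law would give 37 = [F_{401^37}:F_401] dividing [F_{401^4}:F_401] = 4, contradiction.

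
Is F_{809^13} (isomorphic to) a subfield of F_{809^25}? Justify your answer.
No: F_{809^13} is not a subfield of F_{809^25}

F_{p^m} embeds in F_{p^n} iff m | n. Here 13 ∤ 25 (since 25 = 1·13 + 12 with remainder 12 ≠ 0), so F_{809^13} is not a subfield of F_{809^25}. Equivalently: if it were, the tower law would give 13 = [F_{809^13}:F_809] dividing [F_{809^25}:F_809] = 25, contradiction.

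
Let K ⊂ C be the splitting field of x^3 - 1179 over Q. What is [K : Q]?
[K : Q] = 6

The roots of x^3 - 1179 are ∛1179, ω∛1179, ω^2∛1179 where ω = e^(2πi/3) is a primitive cube root of unity, so K = Q(∛1179, ω). Now [Q(∛1179):Q] = 3 (since 1179 is not a perfect cube, x^3 - 1179 is irreducible) and [Q(ω):Q] = 2. Both 2 and 3 divide [K:Q], and [K:Q] ≤ 3·2 = 6, so [K:Q] = 6. (Equivalently: Q(∛1179) ⊂ R but ω ∉ R, so [K : Q(∛1179)] = 2.)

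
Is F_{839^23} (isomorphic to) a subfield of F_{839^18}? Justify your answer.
No: F_{839^23} is not a subfield of F_{839^18}

F_{p^m} embeds in F_{p^n} iff m | n. Here 23 ∤ 18 (since 18 = 0·23 + 18 with remainder 18 ≠ 0), so F_{839^23} is not a subfield of F_{839^18}. Equivalently: if it were, the tower law would give 23 = [F_{839^23}:F_839] dividing [F_{839^18}:F_839] = 18, contradiction.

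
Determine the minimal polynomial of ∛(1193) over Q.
m_α(x) = x^3 - 1193

α satisfies α^3 = 1193, so x^3 - 1193 annihilates α. By the rational root test, a rational root p/q (in lowest terms) of x^3 - 1193 would satisfy p^3 = 1193 q^3, forcing q = 1 and p^3 = 1193; but 1193 is not a perfect cube, contradiction. A monic cubic over Q with no rational root is irreducible (any nontrivial factorization would include a linear factor). Hence x^3 - 1193 is the minimal polynomial of α, and in particular [Q(α):Q] = 3.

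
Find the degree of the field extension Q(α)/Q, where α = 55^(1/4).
[Q(α):Q] = 4

α is a root of x^4 - 55. By Eisenstein's criterion at the prime p = 5 (which divides the constant term 55 but p^2 = 25 does not, since 55 is squarefree), x^4 - 55 is irreducible over Q. Hence [Q(α):Q] = 4.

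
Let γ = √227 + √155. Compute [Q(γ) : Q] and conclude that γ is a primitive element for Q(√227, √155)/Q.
[Q(γ) : Q] = 4 (equivalently, Q(γ) = Q(√227, √155))

Obviously Q(γ) ⊆ Q(√227, √155), and [Q(√227, √155):Q] = 4 (since 227, 155 are distinct squarefree integers > 1 with 35185 not a perfect square). To show equality we compute the minimal polynomial of γ. From γ = √227 + √155: γ^2 = 227 + 2√(35185) + 155 = 382 + 2√(35185), so γ^2 - 382 = 2√(35185); squaring, (γ^2 - 382)^2 = 4·35185, i.e. γ^4 - 764γ^2 + 145924 - 140740 = 0, i.e. γ^4 - 764γ^2 + 5184 = 0. So γ is a root of x^4 - 764x^2 + 5184. This polynomial is irreducible over Q: it has no rational root (each ±√227 ± √155 is irrational), and any factorization into two quadratics over Q would force √(35185) ∈ Q (pairing opposite roots) or √227, √155 ∈ Q (other pairings), all impossible. Hence [Q(γ):Q] = 4 = [Q(√227, √155):Q], so Q(γ) = Q(√227, √155).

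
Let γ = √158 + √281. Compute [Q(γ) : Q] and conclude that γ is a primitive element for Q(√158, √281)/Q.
[Q(γ) : Q] = 4 (equivalently, Q(γ) = Q(√158, √281))

Obviously Q(γ) ⊆ Q(√158, √281), and [Q(√158, √281):Q] = 4 (since 158, 281 are distinct squarefree integers > 1 with 44398 not a perfect square). To show equality we compute the minimal polynomial of γ. From γ = √158 + √281: γ^2 = 158 + 2√(44398) + 281 = 439 + 2√(44398), so γ^2 - 439 = 2√(44398); squaring, (γ^2 - 439)^2 = 4·44398, i.e. γ^4 - 878γ^2 + 192721 - 177592 = 0, i.e. γ^4 - 878γ^2 + 15129 = 0. So γ is a root of x^4 - 878x^2 + 15129. This polynomial is irreducible over Q: it has no rational root (each ±√158 ± √281 is irrational), and any factorization into two quadratics over Q would force √(44398) ∈ Q (pairing opposite roots) or √158, √281 ∈ Q (other pairings), all impossible. Hence [Q(γ):Q] = 4 = [Q(√158, √281):Q], so Q(γ) = Q(√158, √281).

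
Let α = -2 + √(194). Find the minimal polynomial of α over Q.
m_α(x) = x^2 + 4x - 190

From α + 2 = √(194), squaring gives (α + 2)^2 = 194, i.e. α^2 + 4α + 4 = 194, so α^2 + 4α - 190 = 0. The discriminant of x^2 + 4x - 190 is (4)^2 - 4·(-190) = 16 + 760 = 776, and 4·(194) is not a perfect square in Q since 194 is squarefree and ≠ 1. Hence x^2 + 4x - 190 is irreducible over Q and is the minimal polynomial of α.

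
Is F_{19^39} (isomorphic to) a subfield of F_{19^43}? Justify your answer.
No: F_{19^39} is not a subfield of F_{19^43}

F_{p^m} embeds in F_{p^n} iff m | n. Here 39 ∤ 43 (since 43 = 1·39 + 4 with remainder 4 ≠ 0), so F_{19^39} is not a subfield of F_{19^43}. Equivalently: if it were, the tower law would give 39 = [F_{19^39}:F_19] dividing [F_{19^43}:F_19] = 43, contradiction.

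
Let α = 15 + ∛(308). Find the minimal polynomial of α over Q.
m_α(x) = x^3 - 45x^2 + 675x - 3683

Set β = α - 15 = ∛(308), so β^3 = 308. Then (α - 15)^3 - 308 = 0, i.e. α is a root of g(x) = (x - 15)^3 - 308 = x^3 - 45x^2 + 675x - 3683. Since g(x) = h(x - 15) where h(x) = x^3 - 308, and h is irreducible over Q (because 308 is not a perfect cube, so h has no rational root, and a monic cubic with no rational root is irreducible), g is also irreducible (irreducibility is preserved under the substitution x → x - 15). Hence m_α(x) = x^3 - 45x^2 + 675x - 3683.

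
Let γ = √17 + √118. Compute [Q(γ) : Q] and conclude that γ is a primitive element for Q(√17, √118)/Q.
[Q(γ) : Q] = 4 (equivalently, Q(γ) = Q(√17, √118))

Obviously Q(γ) ⊆ Q(√17, √118), and [Q(√17, √118):Q] = 4 (since 17, 118 are distinct squarefree integers > 1 with 2006 not a perfect square). To show equality we compute the minimal polynomial of γ. From γ = √17 + √118: γ^2 = 17 + 2√(2006) + 118 = 135 + 2√(2006), so γ^2 - 135 = 2√(2006); squaring, (γ^2 - 135)^2 = 4·2006, i.e. γ^4 - 270γ^2 + 18225 - 8024 = 0, i.e. γ^4 - 270γ^2 + 10201 = 0. So γ is a root of x^4 - 270x^2 + 10201. This polynomial is irreducible over Q: it has no rational root (each ±√17 ± √118 is irrational), and any factorization into two quadratics over Q would force √(2006) ∈ Q (pairing opposite roots) or √17, √118 ∈ Q (other pairings), all impossible. Hence [Q(γ):Q] = 4 = [Q(√17, √118):Q], so Q(γ) = Q(√17, √118).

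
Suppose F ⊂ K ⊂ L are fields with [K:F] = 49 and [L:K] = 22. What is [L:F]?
[L:F] = 1078

The tower law says that for any tower of field extensions F ⊂ K ⊂ L with finite degrees, [L:F] = [L:K] · [K:F]. Here this gives [L:F] = 22 · 49 = 1078.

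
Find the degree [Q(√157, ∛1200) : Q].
[Q(√157, ∛1200) : Q] = 6

Let L = Q(√157, ∛1200). Since Q(√157) ⊂ L and [Q(√157):Q] = 2, the tower law gives 2 | [L:Q]. Likewise Q(∛1200) ⊂ L with [Q(∛1200):Q] = 3 (because 1200 is not a perfect cube), so 3 | [L:Q]. As gcd(2,3) = 1, [L:Q] is divisible by 6. Conversely L is generated over Q by √157 and ∛1200, so [L:Q] ≤ 2·3 = 6. Therefore [Q(√157, ∛1200) : Q] = 6.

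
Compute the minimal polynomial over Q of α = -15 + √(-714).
m_α(x) = x^2 + 30x + 939

From α + 15 = √(-714), squaring gives (α + 15)^2 = -714, i.e. α^2 + 30α + 225 = -714, so α^2 + 30α + 939 = 0. The discriminant of x^2 + 30x + 939 is (30)^2 - 4·(939) = 900 - 3756 = -2856, and 4·(-714) is not a perfect square in Q since -714 is squarefree and ≠ 1. Hence x^2 + 30x + 939 is irreducible over Q and is the minimal polynomial of α.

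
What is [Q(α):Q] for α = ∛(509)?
[Q(α):Q] = 3

The minimal polynomial of α is x^3 - 509, irreducible over Q since 509 is not a perfect cube (so x^3 - 509 has no rational root). Hence [Q(α):Q] = deg(m_α) = 3.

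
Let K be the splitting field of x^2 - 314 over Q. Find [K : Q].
[K : Q] = 2

f(x) = x^2 - 314 factors as (x - √314)(x + √314). The splitting field is K = Q(√314). Since 314 is squarefree and > 1, it is not a perfect square, so x^2 - 314 is irreducible over Q and [Q(√314) : Q] = 2. Hence [K : Q] = 2.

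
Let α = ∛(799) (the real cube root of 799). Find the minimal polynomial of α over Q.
m_α(x) = x^3 - 799

α satisfies α^3 = 799, so x^3 - 799 annihilates α. By the rational root test, a rational root p/q (in lowest terms) of x^3 - 799 would satisfy p^3 = 799 q^3, forcing q = 1 and p^3 = 799; but 799 is not a perfect cube, contradiction. A monic cubic over Q with no rational root is irreducible (any nontrivial factorization would include a linear factor). Hence x^3 - 799 is the minimal polynomial of α, and in particular [Q(α):Q] = 3.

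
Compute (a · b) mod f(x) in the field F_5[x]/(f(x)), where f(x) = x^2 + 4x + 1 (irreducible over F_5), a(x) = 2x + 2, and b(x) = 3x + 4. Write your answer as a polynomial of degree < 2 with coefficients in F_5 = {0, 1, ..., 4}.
a · b ≡ 2 (mod f(x))

Multiply in F_5[x]: a(x)·b(x) = (2x + 2)·(3x + 4) = x^2 + 4x + 3. This has degree ≥ 2, so divide by f(x) over F_5: x^2 + 4x + 3 = (1)·(x^2 + 4x + 1) + (2). Hence a·b ≡ 2 (mod f). (F_5[x]/(f) is a field with 5^2 = 25 elements since f is irreducible of degree 2.)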